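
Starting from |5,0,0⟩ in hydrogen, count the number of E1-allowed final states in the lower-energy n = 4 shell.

3

E1 requires Δl = ±1, so l_f ∈ {-1, 1}; with 0 ≤ l_f ≤ n_f−1 = 3, the allowed l_f values are {1}.
For l_f = 1: m_f ∈ {m_i−1, m_i, m_i+1} ∩ [−1, 1] = {-1, 0, 1} → 3 states.
Total: 3.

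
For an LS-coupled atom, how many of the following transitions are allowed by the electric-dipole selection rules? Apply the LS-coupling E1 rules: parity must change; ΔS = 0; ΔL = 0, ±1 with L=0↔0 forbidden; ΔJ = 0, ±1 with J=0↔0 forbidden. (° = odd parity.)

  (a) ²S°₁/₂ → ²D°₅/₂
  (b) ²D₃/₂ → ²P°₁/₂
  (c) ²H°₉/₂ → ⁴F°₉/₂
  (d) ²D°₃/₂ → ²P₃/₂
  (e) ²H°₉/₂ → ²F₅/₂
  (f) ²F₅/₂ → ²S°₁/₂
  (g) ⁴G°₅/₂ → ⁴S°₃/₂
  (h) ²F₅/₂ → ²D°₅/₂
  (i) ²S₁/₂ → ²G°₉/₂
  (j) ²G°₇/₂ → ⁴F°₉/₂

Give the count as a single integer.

(a) forbidden (parity, ΔL, ΔJ fail)
(b) allowed
(c) forbidden (parity, ΔS, ΔL fail)
(d) allowed
(e) forbidden (ΔL, ΔJ fail)
(f) forbidden (ΔL, ΔJ fail)
(g) forbidden (parity, ΔL fail)
(h) allowed
(i) forbidden (ΔL, ΔJ fail)
(j) forbidden (parity, ΔS fail)
Total allowed: 3 of 10.

3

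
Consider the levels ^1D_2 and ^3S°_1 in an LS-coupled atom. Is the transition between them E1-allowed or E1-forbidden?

forbidden

Parity must change: even → odd — passes.
ΔS = 0: S: 0 → 1 — fails.
ΔL = 0, ±1 (not L=0↔0): L: 2 → 0, ΔL = -2 — fails.
ΔJ = 0, ±1 (not J=0↔0): J: 2 → 1, ΔJ = -1 — passes.
Rule(s) violated: ΔS, ΔL.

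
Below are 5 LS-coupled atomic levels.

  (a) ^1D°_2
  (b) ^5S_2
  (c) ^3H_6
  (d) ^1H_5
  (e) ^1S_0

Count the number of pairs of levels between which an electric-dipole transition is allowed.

(a)–(b): forbidden (ΔS, ΔL).
(a)–(c): forbidden (ΔS, ΔL, ΔJ).
(a)–(d): forbidden (ΔL, ΔJ).
(a)–(e): forbidden (ΔL, ΔJ).
(b)–(c): forbidden (parity, ΔS, ΔL, ΔJ).
(b)–(d): forbidden (parity, ΔS, ΔL, ΔJ).
(b)–(e): forbidden (parity, ΔS, ΔL, ΔJ).
(c)–(d): forbidden (parity, ΔS).
(c)–(e): forbidden (parity, ΔS, ΔL, ΔJ).
(d)–(e): forbidden (parity, ΔL, ΔJ).
Allowed pairs: 0 of 10.

0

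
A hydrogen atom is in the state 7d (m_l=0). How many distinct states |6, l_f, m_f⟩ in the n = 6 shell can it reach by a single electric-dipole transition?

6

E1 requires Δl = ±1, so l_f ∈ {1, 3}; with 0 ≤ l_f ≤ n_f−1 = 5, the allowed l_f values are {1, 3}.
For l_f = 1: m_f ∈ {m_i−1, m_i, m_i+1} ∩ [−1, 1] = {-1, 0, 1} → 3 states.
For l_f = 3: m_f ∈ {m_i−1, m_i, m_i+1} ∩ [−3, 3] = {-1, 0, 1} → 3 states.
Total: 6.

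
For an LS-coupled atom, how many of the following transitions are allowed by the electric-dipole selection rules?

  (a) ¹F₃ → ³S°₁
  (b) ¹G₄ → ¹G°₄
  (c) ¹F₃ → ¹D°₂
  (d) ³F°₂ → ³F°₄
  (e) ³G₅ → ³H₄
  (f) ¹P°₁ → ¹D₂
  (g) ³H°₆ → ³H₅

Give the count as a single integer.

(a) forbidden (ΔS, ΔL, ΔJ fail)
(b) allowed
(c) allowed
(d) forbidden (parity, ΔJ fail)
(e) forbidden (parity fails)
(f) allowed
(g) allowed
Total allowed: 4 of 7.

4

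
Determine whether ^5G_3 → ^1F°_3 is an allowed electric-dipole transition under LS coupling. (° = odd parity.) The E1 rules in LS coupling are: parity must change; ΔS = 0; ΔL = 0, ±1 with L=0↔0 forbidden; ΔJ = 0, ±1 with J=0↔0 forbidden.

forbidden

Parity must change: even → odd — ok.
ΔS = 0: S: 2 → 0 — fails.
ΔL = 0, ±1 (not L=0↔0): L: 4 → 3, ΔL = -1 — ok.
ΔJ = 0, ±1 (not J=0↔0): J: 3 → 3, ΔJ = +0 — ok.
Rule(s) violated: ΔS.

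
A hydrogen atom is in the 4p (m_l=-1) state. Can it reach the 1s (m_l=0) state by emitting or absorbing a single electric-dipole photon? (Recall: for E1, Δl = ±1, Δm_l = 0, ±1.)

Initial l = 1, final l = 0, so Δl = -1. E1 requires Δl = ±1: ✓.
m_l: -1 → 0 (Δm_l = +1). |Δm_l| ≤ 1 ✓.
All E1 selection rules are satisfied.

allowed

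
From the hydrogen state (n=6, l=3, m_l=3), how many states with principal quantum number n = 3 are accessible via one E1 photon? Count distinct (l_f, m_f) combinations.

E1 requires Δl = ±1, so l_f ∈ {2, 4}; with 0 ≤ l_f ≤ n_f−1 = 2, the allowed l_f values are {2}.
For l_f = 2: m_f ∈ {m_i−1, m_i, m_i+1} ∩ [−2, 2] = {2} → 1 state.
Total: 1.

1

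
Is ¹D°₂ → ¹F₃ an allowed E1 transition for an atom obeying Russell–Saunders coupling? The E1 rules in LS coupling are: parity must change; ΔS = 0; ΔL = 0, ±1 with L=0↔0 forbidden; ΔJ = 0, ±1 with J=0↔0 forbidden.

allowed

ΔL = 0, ±1 (not L=0↔0): L: 2 → 3, ΔL = +1 — satisfied.
ΔS = 0: S: 0 → 0 — satisfied.
ΔJ = 0, ±1 (not J=0↔0): J: 2 → 3, ΔJ = +1 — satisfied.
Parity must change: odd → even — satisfied.
All four E1 rules are satisfied.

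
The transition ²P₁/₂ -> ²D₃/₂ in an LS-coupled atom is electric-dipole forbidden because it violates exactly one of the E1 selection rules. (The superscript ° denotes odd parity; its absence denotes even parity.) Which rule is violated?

parity

Reading off the term symbols: S 1/2→1/2, L 1→2, J 1/2→3/2, parity even→even.
Parity must change: even → even — fails.
ΔJ = 0, ±1 (not J=0↔0): J: 1/2 → 3/2, ΔJ = +1 — passes.
ΔS = 0: S: 1/2 → 1/2 — passes.
ΔL = 0, ±1 (not L=0↔0): L: 1 → 2, ΔL = +1 — passes.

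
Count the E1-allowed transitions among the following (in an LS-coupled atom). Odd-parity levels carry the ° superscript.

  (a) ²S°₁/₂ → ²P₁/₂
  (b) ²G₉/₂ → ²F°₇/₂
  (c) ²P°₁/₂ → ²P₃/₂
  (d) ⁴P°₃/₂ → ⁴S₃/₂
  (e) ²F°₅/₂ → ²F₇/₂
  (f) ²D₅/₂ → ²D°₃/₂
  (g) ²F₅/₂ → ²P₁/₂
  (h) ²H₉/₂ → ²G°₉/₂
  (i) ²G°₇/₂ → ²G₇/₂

8

(a) allowed
(b) allowed
(c) allowed
(d) allowed
(e) allowed
(f) allowed
(g) forbidden (parity, ΔL, ΔJ fail)
(h) allowed
(i) allowed
Total allowed: 8 of 9.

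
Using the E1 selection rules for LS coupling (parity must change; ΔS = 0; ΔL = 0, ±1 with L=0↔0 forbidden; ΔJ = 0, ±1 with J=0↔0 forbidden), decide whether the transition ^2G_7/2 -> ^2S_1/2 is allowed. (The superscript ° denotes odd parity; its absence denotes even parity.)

Initial level: S=1/2, L=4, J=7/2, parity even. Final level: S=1/2, L=0, J=1/2, parity even.
Parity must change: even → even — fails.
ΔS = 0: S: 1/2 → 1/2 — ok.
ΔL = 0, ±1 (not L=0↔0): L: 4 → 0, ΔL = -4 — fails.
ΔJ = 0, ±1 (not J=0↔0): J: 7/2 → 1/2, ΔJ = -3 — fails.
Rule(s) violated: parity, ΔL, ΔJ.

forbidden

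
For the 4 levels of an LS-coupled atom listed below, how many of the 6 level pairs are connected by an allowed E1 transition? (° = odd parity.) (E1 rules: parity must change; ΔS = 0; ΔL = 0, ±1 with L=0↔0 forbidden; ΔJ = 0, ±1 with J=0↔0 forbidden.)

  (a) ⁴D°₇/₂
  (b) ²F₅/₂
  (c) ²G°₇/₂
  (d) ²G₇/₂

(a)–(b): forbidden (ΔS).
(a)–(c): forbidden (parity, ΔS, ΔL).
(a)–(d): forbidden (ΔS, ΔL).
(b)–(c): allowed.
(b)–(d): forbidden (parity).
(c)–(d): allowed.
Allowed pairs: 2 of 6.

2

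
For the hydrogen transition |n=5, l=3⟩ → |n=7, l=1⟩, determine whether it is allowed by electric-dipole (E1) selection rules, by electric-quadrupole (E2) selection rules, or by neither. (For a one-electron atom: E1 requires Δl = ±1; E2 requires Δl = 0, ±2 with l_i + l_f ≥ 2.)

Δl = 1 − 3 = -2; l_i + l_f = 4.
E1 (Δl = ±1): not satisfied.
E2 (Δl = 0,±2, l_i+l_f ≥ 2): satisfied.

E2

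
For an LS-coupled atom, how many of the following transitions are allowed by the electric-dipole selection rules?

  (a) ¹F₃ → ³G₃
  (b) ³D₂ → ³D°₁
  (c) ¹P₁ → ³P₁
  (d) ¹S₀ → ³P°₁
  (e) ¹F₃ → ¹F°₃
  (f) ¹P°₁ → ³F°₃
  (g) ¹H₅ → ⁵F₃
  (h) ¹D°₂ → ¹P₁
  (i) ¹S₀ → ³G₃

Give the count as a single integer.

(a) forbidden (parity, ΔS fail)
(b) allowed
(c) forbidden (parity, ΔS fail)
(d) forbidden (ΔS fails)
(e) allowed
(f) forbidden (parity, ΔS, ΔL, ΔJ fail)
(g) forbidden (parity, ΔS, ΔL, ΔJ fail)
(h) allowed
(i) forbidden (parity, ΔS, ΔL, ΔJ fail)
Total allowed: 3 of 9.

3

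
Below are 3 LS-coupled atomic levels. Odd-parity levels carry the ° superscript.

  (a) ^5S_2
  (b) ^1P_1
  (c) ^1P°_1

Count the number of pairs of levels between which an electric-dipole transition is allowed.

1

(a)–(b): forbidden (parity, ΔS).
(a)–(c): forbidden (ΔS).
(b)–(c): allowed.
Allowed pairs: 1 of 3.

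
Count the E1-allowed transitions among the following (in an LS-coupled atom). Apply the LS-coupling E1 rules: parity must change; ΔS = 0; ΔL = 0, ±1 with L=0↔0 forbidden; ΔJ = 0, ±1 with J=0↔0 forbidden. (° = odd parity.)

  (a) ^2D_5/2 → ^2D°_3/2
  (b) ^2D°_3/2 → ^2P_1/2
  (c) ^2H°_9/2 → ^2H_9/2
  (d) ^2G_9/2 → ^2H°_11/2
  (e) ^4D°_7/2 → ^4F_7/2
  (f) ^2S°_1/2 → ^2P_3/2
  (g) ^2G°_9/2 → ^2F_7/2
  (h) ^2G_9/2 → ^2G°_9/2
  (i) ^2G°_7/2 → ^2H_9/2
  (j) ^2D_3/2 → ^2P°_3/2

10

(a) allowed
(b) allowed
(c) allowed
(d) allowed
(e) allowed
(f) allowed
(g) allowed
(h) allowed
(i) allowed
(j) allowed
Total allowed: 10 of 10.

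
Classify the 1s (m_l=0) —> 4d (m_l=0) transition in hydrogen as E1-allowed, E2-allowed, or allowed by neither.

Δl = 2 − 0 = +2; l_i + l_f = 2.
Δm_l = +0.
E1 (Δl = ±1, |Δm_l| ≤ 1): not satisfied.
E2 (Δl = 0,±2, l_i+l_f ≥ 2, |Δm_l| ≤ 2): satisfied.

E2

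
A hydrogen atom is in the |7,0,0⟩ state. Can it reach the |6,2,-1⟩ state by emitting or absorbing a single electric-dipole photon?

Initial l = 0, final l = 2, so Δl = +2. E1 requires Δl = ±1: fails.
Δm_l = -1 − (0) = -1. E1 requires Δm_l = 0, ±1: ok.
The transition is electric-dipole forbidden.

forbidden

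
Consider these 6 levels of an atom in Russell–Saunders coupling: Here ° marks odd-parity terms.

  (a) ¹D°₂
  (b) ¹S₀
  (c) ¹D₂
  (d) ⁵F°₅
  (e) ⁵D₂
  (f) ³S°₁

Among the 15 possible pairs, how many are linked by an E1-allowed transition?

1

(a)–(b): forbidden (ΔL, ΔJ).
(a)–(c): allowed.
(a)–(d): forbidden (parity, ΔS, ΔJ).
(a)–(e): forbidden (ΔS).
(a)–(f): forbidden (parity, ΔS, ΔL).
(b)–(c): forbidden (parity, ΔL, ΔJ).
(b)–(d): forbidden (ΔS, ΔL, ΔJ).
(b)–(e): forbidden (parity, ΔS, ΔL, ΔJ).
(b)–(f): forbidden (ΔS, ΔL).
(c)–(d): forbidden (ΔS, ΔJ).
(c)–(e): forbidden (parity, ΔS).
(c)–(f): forbidden (ΔS, ΔL).
(d)–(e): forbidden (ΔJ).
(d)–(f): forbidden (parity, ΔS, ΔL, ΔJ).
(e)–(f): forbidden (ΔS, ΔL).
Allowed pairs: 1 of 15.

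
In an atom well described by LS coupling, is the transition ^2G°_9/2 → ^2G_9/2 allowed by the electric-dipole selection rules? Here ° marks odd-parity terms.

allowed

Reading off the term symbols: S 1/2→1/2, L 4→4, J 9/2→9/2, parity odd→even.
Parity must change: odd → even — satisfied.
ΔL = 0, ±1 (not L=0↔0): L: 4 → 4, ΔL = +0 — satisfied.
ΔJ = 0, ±1 (not J=0↔0): J: 9/2 → 9/2, ΔJ = +0 — satisfied.
ΔS = 0: S: 1/2 → 1/2 — satisfied.
All four E1 rules are satisfied.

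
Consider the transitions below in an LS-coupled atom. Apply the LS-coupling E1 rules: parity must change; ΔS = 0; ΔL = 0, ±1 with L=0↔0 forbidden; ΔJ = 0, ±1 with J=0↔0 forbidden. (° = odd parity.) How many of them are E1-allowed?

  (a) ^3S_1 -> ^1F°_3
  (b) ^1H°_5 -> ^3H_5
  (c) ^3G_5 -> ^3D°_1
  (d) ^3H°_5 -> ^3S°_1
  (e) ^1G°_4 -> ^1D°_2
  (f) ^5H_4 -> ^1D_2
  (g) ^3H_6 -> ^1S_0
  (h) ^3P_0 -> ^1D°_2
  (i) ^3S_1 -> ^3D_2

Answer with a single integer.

0

(a) forbidden (ΔS, ΔL, ΔJ fail)
(b) forbidden (ΔS fails)
(c) forbidden (ΔL, ΔJ fail)
(d) forbidden (parity, ΔL, ΔJ fail)
(e) forbidden (parity, ΔL, ΔJ fail)
(f) forbidden (parity, ΔS, ΔL, ΔJ fail)
(g) forbidden (parity, ΔS, ΔL, ΔJ fail)
(h) forbidden (ΔS, ΔJ fail)
(i) forbidden (parity, ΔL fail)
Total allowed: 0 of 9.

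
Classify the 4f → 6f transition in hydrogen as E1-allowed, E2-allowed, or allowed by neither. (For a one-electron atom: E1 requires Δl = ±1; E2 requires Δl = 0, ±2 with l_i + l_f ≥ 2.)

Δl = 3 − 3 = +0; l_i + l_f = 6.
E1 (Δl = ±1): not satisfied.
E2 (Δl = 0,±2, l_i+l_f ≥ 2): satisfied.

E2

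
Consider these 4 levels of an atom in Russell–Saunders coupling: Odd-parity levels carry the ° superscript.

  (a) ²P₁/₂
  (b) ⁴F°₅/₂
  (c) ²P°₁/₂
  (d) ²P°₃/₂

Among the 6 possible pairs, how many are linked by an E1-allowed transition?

(a)–(b): forbidden (ΔS, ΔL, ΔJ).
(a)–(c): allowed.
(a)–(d): allowed.
(b)–(c): forbidden (parity, ΔS, ΔL, ΔJ).
(b)–(d): forbidden (parity, ΔS, ΔL).
(c)–(d): forbidden (parity).
Allowed pairs: 2 of 6.

2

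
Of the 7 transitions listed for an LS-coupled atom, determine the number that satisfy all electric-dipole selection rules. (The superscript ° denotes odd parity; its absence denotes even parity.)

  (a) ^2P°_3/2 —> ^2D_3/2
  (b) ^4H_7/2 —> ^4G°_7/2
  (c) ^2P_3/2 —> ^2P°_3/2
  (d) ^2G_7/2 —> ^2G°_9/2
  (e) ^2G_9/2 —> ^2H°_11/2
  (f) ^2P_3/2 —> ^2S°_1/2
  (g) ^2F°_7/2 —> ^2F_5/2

7

(a) allowed
(b) allowed
(c) allowed
(d) allowed
(e) allowed
(f) allowed
(g) allowed
Total allowed: 7 of 7.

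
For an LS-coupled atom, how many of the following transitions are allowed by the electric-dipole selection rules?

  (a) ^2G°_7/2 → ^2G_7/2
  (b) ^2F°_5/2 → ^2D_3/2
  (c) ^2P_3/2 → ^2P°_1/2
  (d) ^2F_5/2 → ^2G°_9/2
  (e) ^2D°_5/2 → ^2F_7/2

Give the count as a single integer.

4

(a) allowed
(b) allowed
(c) allowed
(d) forbidden (ΔJ fails)
(e) allowed
Total allowed: 4 of 5.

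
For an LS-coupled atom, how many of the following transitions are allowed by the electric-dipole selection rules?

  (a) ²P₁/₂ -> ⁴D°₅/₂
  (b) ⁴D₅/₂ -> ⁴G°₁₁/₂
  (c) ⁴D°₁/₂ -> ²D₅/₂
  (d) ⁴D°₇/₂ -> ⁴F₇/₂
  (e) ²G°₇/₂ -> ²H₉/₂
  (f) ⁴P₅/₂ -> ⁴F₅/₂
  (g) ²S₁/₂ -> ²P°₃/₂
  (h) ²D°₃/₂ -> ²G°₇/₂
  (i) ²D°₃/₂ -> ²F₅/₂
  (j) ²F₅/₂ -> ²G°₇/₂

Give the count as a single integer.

5

(a) forbidden (ΔS, ΔJ fail)
(b) forbidden (ΔL, ΔJ fail)
(c) forbidden (ΔS, ΔJ fail)
(d) allowed
(e) allowed
(f) forbidden (parity, ΔL fail)
(g) allowed
(h) forbidden (parity, ΔL, ΔJ fail)
(i) allowed
(j) allowed
Total allowed: 5 of 10.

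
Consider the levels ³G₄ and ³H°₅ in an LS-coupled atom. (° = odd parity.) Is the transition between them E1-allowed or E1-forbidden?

ΔS = 0: S: 1 → 1 — ✓.
ΔL = 0, ±1 (not L=0↔0): L: 4 → 5, ΔL = +1 — ✓.
Parity must change: even → odd — ✓.
ΔJ = 0, ±1 (not J=0↔0): J: 4 → 5, ΔJ = +1 — ✓.
All four E1 rules are satisfied.

allowed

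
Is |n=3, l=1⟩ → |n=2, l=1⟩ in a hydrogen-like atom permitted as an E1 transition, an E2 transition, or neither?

E2

Δl = 1 − 1 = +0; l_i + l_f = 2.
E1 (Δl = ±1): not satisfied.
E2 (Δl = 0,±2, l_i+l_f ≥ 2): satisfied.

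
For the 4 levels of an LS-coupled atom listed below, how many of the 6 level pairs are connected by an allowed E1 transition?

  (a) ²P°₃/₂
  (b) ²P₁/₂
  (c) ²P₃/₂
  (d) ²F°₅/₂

(a)–(b): allowed.
(a)–(c): allowed.
(a)–(d): forbidden (parity, ΔL).
(b)–(c): forbidden (parity).
(b)–(d): forbidden (ΔL, ΔJ).
(c)–(d): forbidden (ΔL).
Allowed pairs: 2 of 6.

2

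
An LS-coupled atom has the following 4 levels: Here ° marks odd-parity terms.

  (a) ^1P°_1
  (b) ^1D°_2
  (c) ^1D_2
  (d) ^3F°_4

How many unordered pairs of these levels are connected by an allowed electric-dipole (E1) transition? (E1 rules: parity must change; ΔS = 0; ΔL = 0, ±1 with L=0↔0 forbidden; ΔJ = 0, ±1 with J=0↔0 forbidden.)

(a)–(b): forbidden (parity).
(a)–(c): allowed.
(a)–(d): forbidden (parity, ΔS, ΔL, ΔJ).
(b)–(c): allowed.
(b)–(d): forbidden (parity, ΔS, ΔJ).
(c)–(d): forbidden (ΔS, ΔJ).
Allowed pairs: 2 of 6.

2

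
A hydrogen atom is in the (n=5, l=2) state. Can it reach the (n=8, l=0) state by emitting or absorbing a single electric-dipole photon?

Δl = 0 − 2 = -2; the E1 rule Δl = ±1 is ✗.
The transition is electric-dipole forbidden.

forbidden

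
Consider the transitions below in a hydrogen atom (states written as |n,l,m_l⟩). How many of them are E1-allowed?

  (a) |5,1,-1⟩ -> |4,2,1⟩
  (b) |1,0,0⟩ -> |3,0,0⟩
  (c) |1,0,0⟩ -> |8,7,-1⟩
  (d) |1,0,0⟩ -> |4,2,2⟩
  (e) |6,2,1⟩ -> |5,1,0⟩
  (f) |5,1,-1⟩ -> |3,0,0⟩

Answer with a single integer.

2

(a) forbidden — Δm_l = +2 (E1 requires Δm_l = 0, ±1)
(b) forbidden — Δl = +0 (E1 requires Δl = ±1)
(c) forbidden — Δl = +7 (E1 requires Δl = ±1)
(d) forbidden — Δl = +2 (E1 requires Δl = ±1); Δm_l = +2 (E1 requires Δm_l = 0, ±1)
(e) allowed
(f) allowed
Total allowed: 2 of 6.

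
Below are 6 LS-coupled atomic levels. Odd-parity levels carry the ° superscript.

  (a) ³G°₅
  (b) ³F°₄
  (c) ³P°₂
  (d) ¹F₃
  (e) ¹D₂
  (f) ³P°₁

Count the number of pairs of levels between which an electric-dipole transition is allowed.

0

(a)–(b): forbidden (parity).
(a)–(c): forbidden (parity, ΔL, ΔJ).
(a)–(d): forbidden (ΔS, ΔJ).
(a)–(e): forbidden (ΔS, ΔL, ΔJ).
(a)–(f): forbidden (parity, ΔL, ΔJ).
(b)–(c): forbidden (parity, ΔL, ΔJ).
(b)–(d): forbidden (ΔS).
(b)–(e): forbidden (ΔS, ΔJ).
(b)–(f): forbidden (parity, ΔL, ΔJ).
(c)–(d): forbidden (ΔS, ΔL).
(c)–(e): forbidden (ΔS).
(c)–(f): forbidden (parity).
(d)–(e): forbidden (parity).
(d)–(f): forbidden (ΔS, ΔL, ΔJ).
(e)–(f): forbidden (ΔS).
Allowed pairs: 0 of 15.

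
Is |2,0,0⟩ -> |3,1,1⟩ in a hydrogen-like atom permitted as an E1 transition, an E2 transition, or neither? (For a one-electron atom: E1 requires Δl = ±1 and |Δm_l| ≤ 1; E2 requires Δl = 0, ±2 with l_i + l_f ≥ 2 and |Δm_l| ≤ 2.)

Δl = 1 − 0 = +1; l_i + l_f = 1.
Δm_l = +1.
E1 (Δl = ±1, |Δm_l| ≤ 1): satisfied.
E2 (Δl = 0,±2, l_i+l_f ≥ 2, |Δm_l| ≤ 2): not satisfied.

E1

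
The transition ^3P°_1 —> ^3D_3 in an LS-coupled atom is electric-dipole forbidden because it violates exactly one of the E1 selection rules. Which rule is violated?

Initial level: S=1, L=1, J=1, parity odd. Final level: S=1, L=2, J=3, parity even.
Parity must change: odd → even — ✓.
ΔS = 0: S: 1 → 1 — ✓.
ΔL = 0, ±1 (not L=0↔0): L: 1 → 2, ΔL = +1 — ✓.
ΔJ = 0, ±1 (not J=0↔0): J: 1 → 3, ΔJ = +2 — ✗.

the ΔJ = 0, ±1 rule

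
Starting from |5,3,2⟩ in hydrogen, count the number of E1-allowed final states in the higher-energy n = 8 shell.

E1 requires Δl = ±1, so l_f ∈ {2, 4}; with 0 ≤ l_f ≤ n_f−1 = 7, the allowed l_f values are {2, 4}.
For l_f = 2: m_f ∈ {m_i−1, m_i, m_i+1} ∩ [−2, 2] = {1, 2} → 2 states.
For l_f = 4: m_f ∈ {m_i−1, m_i, m_i+1} ∩ [−4, 4] = {1, 2, 3} → 3 states.
Total: 5.

5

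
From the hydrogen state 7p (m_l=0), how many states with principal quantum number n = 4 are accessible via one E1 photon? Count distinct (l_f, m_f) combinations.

4

E1 requires Δl = ±1, so l_f ∈ {0, 2}; with 0 ≤ l_f ≤ n_f−1 = 3, the allowed l_f values are {0, 2}.
For l_f = 0: m_f ∈ {m_i−1, m_i, m_i+1} ∩ [−0, 0] = {0} → 1 state.
For l_f = 2: m_f ∈ {m_i−1, m_i, m_i+1} ∩ [−2, 2] = {-1, 0, 1} → 3 states.
Total: 4.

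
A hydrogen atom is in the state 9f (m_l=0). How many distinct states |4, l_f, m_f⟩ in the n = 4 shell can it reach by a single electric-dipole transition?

3

E1 requires Δl = ±1, so l_f ∈ {2, 4}; with 0 ≤ l_f ≤ n_f−1 = 3, the allowed l_f values are {2}.
For l_f = 2: m_f ∈ {m_i−1, m_i, m_i+1} ∩ [−2, 2] = {-1, 0, 1} → 3 states.
Total: 3.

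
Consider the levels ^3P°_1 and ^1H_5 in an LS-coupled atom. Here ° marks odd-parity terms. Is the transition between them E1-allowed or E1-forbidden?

Reading off the term symbols: S 1→0, L 1→5, J 1→5, parity odd→even.
ΔS = 0: S: 1 → 0 — ✗.
ΔL = 0, ±1 (not L=0↔0): L: 1 → 5, ΔL = +4 — ✗.
ΔJ = 0, ±1 (not J=0↔0): J: 1 → 5, ΔJ = +4 — ✗.
Parity must change: odd → even — ✓.
Rule(s) violated: ΔS, ΔL, ΔJ.

forbidden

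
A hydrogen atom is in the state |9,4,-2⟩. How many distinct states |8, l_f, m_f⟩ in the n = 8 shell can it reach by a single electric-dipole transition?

E1 requires Δl = ±1, so l_f ∈ {3, 5}; with 0 ≤ l_f ≤ n_f−1 = 7, the allowed l_f values are {3, 5}.
For l_f = 3: m_f ∈ {m_i−1, m_i, m_i+1} ∩ [−3, 3] = {-3, -2, -1} → 3 states.
For l_f = 5: m_f ∈ {m_i−1, m_i, m_i+1} ∩ [−5, 5] = {-3, -2, -1} → 3 states.
Total: 6.

6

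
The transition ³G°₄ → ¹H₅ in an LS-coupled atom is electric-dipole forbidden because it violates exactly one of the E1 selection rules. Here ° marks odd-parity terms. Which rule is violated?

Reading off the term symbols: S 1→0, L 4→5, J 4→5, parity odd→even.
Parity must change: odd → even — ✓.
ΔS = 0: S: 1 → 0 — ✗.
ΔL = 0, ±1 (not L=0↔0): L: 4 → 5, ΔL = +1 — ✓.
ΔJ = 0, ±1 (not J=0↔0): J: 4 → 5, ΔJ = +1 — ✓.

the ΔS = 0 rule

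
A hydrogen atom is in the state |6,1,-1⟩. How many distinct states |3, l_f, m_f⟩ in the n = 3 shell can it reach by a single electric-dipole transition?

4

E1 requires Δl = ±1, so l_f ∈ {0, 2}; with 0 ≤ l_f ≤ n_f−1 = 2, the allowed l_f values are {0, 2}.
For l_f = 0: m_f ∈ {m_i−1, m_i, m_i+1} ∩ [−0, 0] = {0} → 1 state.
For l_f = 2: m_f ∈ {m_i−1, m_i, m_i+1} ∩ [−2, 2] = {-2, -1, 0} → 3 states.
Total: 4.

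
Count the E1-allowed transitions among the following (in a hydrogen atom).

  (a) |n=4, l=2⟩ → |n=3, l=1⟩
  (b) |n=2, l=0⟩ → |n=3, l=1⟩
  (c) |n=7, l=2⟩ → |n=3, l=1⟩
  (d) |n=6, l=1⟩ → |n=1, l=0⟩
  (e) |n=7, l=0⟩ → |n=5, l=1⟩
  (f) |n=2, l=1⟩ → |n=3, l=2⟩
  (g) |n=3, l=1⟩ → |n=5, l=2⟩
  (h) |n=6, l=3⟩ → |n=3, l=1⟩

(a) allowed
(b) allowed
(c) allowed
(d) allowed
(e) allowed
(f) allowed
(g) allowed
(h) forbidden — Δl = -2 (E1 requires Δl = ±1)
Total allowed: 7 of 8.

7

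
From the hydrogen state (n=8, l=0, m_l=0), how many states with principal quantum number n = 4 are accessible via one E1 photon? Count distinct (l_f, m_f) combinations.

E1 requires Δl = ±1, so l_f ∈ {-1, 1}; with 0 ≤ l_f ≤ n_f−1 = 3, the allowed l_f values are {1}.
For l_f = 1: m_f ∈ {m_i−1, m_i, m_i+1} ∩ [−1, 1] = {-1, 0, 1} → 3 states.
Total: 3.

3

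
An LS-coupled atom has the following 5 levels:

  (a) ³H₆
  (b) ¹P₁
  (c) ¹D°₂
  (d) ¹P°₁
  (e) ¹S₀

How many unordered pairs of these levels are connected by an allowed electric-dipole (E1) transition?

(a)–(b): forbidden (parity, ΔS, ΔL, ΔJ).
(a)–(c): forbidden (ΔS, ΔL, ΔJ).
(a)–(d): forbidden (ΔS, ΔL, ΔJ).
(a)–(e): forbidden (parity, ΔS, ΔL, ΔJ).
(b)–(c): allowed.
(b)–(d): allowed.
(b)–(e): forbidden (parity).
(c)–(d): forbidden (parity).
(c)–(e): forbidden (ΔL, ΔJ).
(d)–(e): allowed.
Allowed pairs: 3 of 10.

3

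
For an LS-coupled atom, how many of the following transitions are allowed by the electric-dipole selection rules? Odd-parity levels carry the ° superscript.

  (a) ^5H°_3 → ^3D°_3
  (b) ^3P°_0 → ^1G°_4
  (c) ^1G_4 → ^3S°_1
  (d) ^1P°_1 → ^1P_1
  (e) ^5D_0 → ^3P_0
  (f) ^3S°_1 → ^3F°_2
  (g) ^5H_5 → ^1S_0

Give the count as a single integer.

(a) forbidden (parity, ΔS, ΔL fail)
(b) forbidden (parity, ΔS, ΔL, ΔJ fail)
(c) forbidden (ΔS, ΔL, ΔJ fail)
(d) allowed
(e) forbidden (parity, ΔS, ΔJ fail)
(f) forbidden (parity, ΔL fail)
(g) forbidden (parity, ΔS, ΔL, ΔJ fail)
Total allowed: 1 of 7.

1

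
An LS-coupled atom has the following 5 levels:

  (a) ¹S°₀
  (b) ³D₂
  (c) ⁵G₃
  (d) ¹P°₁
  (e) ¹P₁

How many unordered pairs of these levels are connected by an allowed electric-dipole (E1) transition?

(a)–(b): forbidden (ΔS, ΔL, ΔJ).
(a)–(c): forbidden (ΔS, ΔL, ΔJ).
(a)–(d): forbidden (parity).
(a)–(e): allowed.
(b)–(c): forbidden (parity, ΔS, ΔL).
(b)–(d): forbidden (ΔS).
(b)–(e): forbidden (parity, ΔS).
(c)–(d): forbidden (ΔS, ΔL, ΔJ).
(c)–(e): forbidden (parity, ΔS, ΔL, ΔJ).
(d)–(e): allowed.
Allowed pairs: 2 of 10.

2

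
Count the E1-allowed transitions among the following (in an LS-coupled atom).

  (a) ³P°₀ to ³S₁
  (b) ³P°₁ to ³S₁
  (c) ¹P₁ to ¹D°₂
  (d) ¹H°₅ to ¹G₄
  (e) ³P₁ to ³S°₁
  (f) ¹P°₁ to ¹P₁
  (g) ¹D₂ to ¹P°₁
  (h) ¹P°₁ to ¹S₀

(a) allowed
(b) allowed
(c) allowed
(d) allowed
(e) allowed
(f) allowed
(g) allowed
(h) allowed
Total allowed: 8 of 8.

8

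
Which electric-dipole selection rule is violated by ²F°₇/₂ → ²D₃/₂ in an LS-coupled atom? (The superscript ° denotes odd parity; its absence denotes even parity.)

Initial level: S=1/2, L=3, J=7/2, parity odd. Final level: S=1/2, L=2, J=3/2, parity even.
ΔS = 0: S: 1/2 → 1/2 — ✓.
ΔJ = 0, ±1 (not J=0↔0): J: 7/2 → 3/2, ΔJ = -2 — ✗.
ΔL = 0, ±1 (not L=0↔0): L: 3 → 2, ΔL = -1 — ✓.
Parity must change: odd → even — ✓.

the ΔJ = 0, ±1 rule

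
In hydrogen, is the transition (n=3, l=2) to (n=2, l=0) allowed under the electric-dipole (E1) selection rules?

forbidden

Initial l = 2, final l = 0, so Δl = -2. E1 requires Δl = ±1: ✗.
The transition is electric-dipole forbidden.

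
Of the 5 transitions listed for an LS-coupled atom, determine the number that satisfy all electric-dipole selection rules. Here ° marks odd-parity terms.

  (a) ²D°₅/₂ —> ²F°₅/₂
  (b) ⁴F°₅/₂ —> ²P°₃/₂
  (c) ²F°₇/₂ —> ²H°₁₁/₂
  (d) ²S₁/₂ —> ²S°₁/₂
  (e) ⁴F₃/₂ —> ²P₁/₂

(a) forbidden (parity fails)
(b) forbidden (parity, ΔS, ΔL fail)
(c) forbidden (parity, ΔL, ΔJ fail)
(d) forbidden (ΔL fails)
(e) forbidden (parity, ΔS, ΔL fail)
Total allowed: 0 of 5.

0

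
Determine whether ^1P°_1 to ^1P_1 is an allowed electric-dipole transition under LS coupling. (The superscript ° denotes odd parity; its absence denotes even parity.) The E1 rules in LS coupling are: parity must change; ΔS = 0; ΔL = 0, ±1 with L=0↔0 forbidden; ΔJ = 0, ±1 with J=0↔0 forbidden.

allowed

Initial level: S=0, L=1, J=1, parity odd. Final level: S=0, L=1, J=1, parity even.
Parity must change: odd → even — passes.
ΔS = 0: S: 0 → 0 — passes.
ΔL = 0, ±1 (not L=0↔0): L: 1 → 1, ΔL = +0 — passes.
ΔJ = 0, ±1 (not J=0↔0): J: 1 → 1, ΔJ = +0 — passes.
All four E1 rules are satisfied.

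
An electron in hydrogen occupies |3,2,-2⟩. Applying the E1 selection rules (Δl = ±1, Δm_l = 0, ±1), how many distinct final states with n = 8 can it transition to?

4

E1 requires Δl = ±1, so l_f ∈ {1, 3}; with 0 ≤ l_f ≤ n_f−1 = 7, the allowed l_f values are {1, 3}.
For l_f = 1: m_f ∈ {m_i−1, m_i, m_i+1} ∩ [−1, 1] = {-1} → 1 state.
For l_f = 3: m_f ∈ {m_i−1, m_i, m_i+1} ∩ [−3, 3] = {-3, -2, -1} → 3 states.
Total: 4.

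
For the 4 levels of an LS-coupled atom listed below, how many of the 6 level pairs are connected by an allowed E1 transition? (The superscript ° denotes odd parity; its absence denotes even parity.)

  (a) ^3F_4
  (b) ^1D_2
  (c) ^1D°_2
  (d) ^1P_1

2

(a)–(b): forbidden (parity, ΔS, ΔJ).
(a)–(c): forbidden (ΔS, ΔJ).
(a)–(d): forbidden (parity, ΔS, ΔL, ΔJ).
(b)–(c): allowed.
(b)–(d): forbidden (parity).
(c)–(d): allowed.
Allowed pairs: 2 of 6.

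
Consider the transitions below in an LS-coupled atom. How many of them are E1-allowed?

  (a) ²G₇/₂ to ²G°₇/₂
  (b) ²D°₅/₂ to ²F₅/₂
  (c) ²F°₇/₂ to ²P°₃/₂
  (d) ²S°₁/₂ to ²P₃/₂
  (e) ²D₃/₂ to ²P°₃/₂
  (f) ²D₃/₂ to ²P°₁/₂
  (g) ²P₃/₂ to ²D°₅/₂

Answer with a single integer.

(a) allowed
(b) allowed
(c) forbidden (parity, ΔL, ΔJ fail)
(d) allowed
(e) allowed
(f) allowed
(g) allowed
Total allowed: 6 of 7.

6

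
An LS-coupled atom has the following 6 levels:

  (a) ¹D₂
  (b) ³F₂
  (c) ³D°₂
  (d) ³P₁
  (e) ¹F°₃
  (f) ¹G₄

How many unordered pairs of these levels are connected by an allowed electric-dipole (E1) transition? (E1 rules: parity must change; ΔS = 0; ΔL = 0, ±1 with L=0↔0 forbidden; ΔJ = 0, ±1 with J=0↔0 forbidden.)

(a)–(b): forbidden (parity, ΔS).
(a)–(c): forbidden (ΔS).
(a)–(d): forbidden (parity, ΔS).
(a)–(e): allowed.
(a)–(f): forbidden (parity, ΔL, ΔJ).
(b)–(c): allowed.
(b)–(d): forbidden (parity, ΔL).
(b)–(e): forbidden (ΔS).
(b)–(f): forbidden (parity, ΔS, ΔJ).
(c)–(d): allowed.
(c)–(e): forbidden (parity, ΔS).
(c)–(f): forbidden (ΔS, ΔL, ΔJ).
(d)–(e): forbidden (ΔS, ΔL, ΔJ).
(d)–(f): forbidden (parity, ΔS, ΔL, ΔJ).
(e)–(f): allowed.
Allowed pairs: 4 of 15.

4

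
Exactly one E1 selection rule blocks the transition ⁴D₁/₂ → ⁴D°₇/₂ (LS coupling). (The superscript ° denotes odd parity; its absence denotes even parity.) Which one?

Parity must change: even → odd — passes.
ΔS = 0: S: 3/2 → 3/2 — passes.
ΔL = 0, ±1 (not L=0↔0): L: 2 → 2, ΔL = +0 — passes.
ΔJ = 0, ±1 (not J=0↔0): J: 1/2 → 7/2, ΔJ = +3 — fails.

the ΔJ = 0, ±1 rule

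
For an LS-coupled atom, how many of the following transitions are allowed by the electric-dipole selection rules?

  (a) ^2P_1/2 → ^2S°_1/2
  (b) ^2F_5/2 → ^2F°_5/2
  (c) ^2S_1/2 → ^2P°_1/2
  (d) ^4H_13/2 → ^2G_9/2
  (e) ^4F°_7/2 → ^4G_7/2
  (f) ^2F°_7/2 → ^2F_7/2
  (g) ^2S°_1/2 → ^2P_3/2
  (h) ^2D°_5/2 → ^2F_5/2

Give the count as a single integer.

7

(a) allowed
(b) allowed
(c) allowed
(d) forbidden (parity, ΔS, ΔJ fail)
(e) allowed
(f) allowed
(g) allowed
(h) allowed
Total allowed: 7 of 8.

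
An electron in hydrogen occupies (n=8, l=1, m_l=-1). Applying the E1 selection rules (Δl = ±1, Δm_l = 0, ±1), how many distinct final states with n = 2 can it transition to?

E1 requires Δl = ±1, so l_f ∈ {0, 2}; with 0 ≤ l_f ≤ n_f−1 = 1, the allowed l_f values are {0}.
For l_f = 0: m_f ∈ {m_i−1, m_i, m_i+1} ∩ [−0, 0] = {0} → 1 state.
Total: 1.

1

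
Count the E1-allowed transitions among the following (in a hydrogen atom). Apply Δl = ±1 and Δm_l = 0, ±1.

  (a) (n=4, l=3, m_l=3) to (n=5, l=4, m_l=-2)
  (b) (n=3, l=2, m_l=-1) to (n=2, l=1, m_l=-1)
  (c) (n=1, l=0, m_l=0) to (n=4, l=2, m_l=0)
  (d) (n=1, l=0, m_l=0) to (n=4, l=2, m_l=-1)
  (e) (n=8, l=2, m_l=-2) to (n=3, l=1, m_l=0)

1

(a) forbidden — Δm_l = -5 (E1 requires Δm_l = 0, ±1)
(b) allowed
(c) forbidden — Δl = +2 (E1 requires Δl = ±1)
(d) forbidden — Δl = +2 (E1 requires Δl = ±1)
(e) forbidden — Δm_l = +2 (E1 requires Δm_l = 0, ±1)
Total allowed: 1 of 5.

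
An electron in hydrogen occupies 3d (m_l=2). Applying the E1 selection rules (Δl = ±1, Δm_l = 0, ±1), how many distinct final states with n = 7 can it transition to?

E1 requires Δl = ±1, so l_f ∈ {1, 3}; with 0 ≤ l_f ≤ n_f−1 = 6, the allowed l_f values are {1, 3}.
For l_f = 1: m_f ∈ {m_i−1, m_i, m_i+1} ∩ [−1, 1] = {1} → 1 state.
For l_f = 3: m_f ∈ {m_i−1, m_i, m_i+1} ∩ [−3, 3] = {1, 2, 3} → 3 states.
Total: 4.

4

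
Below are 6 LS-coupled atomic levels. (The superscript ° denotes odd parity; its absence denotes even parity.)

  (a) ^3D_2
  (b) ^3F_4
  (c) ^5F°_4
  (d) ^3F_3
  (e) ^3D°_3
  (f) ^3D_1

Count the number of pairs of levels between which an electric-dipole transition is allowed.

3

(a)–(b): forbidden (parity, ΔJ).
(a)–(c): forbidden (ΔS, ΔJ).
(a)–(d): forbidden (parity).
(a)–(e): allowed.
(a)–(f): forbidden (parity).
(b)–(c): forbidden (ΔS).
(b)–(d): forbidden (parity).
(b)–(e): allowed.
(b)–(f): forbidden (parity, ΔJ).
(c)–(d): forbidden (ΔS).
(c)–(e): forbidden (parity, ΔS).
(c)–(f): forbidden (ΔS, ΔJ).
(d)–(e): allowed.
(d)–(f): forbidden (parity, ΔJ).
(e)–(f): forbidden (ΔJ).
Allowed pairs: 3 of 15.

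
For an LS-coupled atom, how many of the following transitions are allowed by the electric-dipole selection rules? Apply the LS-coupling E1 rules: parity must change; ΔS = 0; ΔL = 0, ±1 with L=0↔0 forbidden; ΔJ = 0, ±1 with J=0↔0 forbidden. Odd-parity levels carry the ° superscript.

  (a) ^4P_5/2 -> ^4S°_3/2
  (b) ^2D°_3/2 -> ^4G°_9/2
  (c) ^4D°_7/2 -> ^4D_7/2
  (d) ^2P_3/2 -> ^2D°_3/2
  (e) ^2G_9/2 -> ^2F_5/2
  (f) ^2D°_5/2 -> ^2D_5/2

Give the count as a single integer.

4

(a) allowed
(b) forbidden (parity, ΔS, ΔL, ΔJ fail)
(c) allowed
(d) allowed
(e) forbidden (parity, ΔJ fail)
(f) allowed
Total allowed: 4 of 6.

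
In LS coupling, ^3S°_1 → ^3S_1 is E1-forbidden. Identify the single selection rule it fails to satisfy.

Reading off the term symbols: S 1→1, L 0→0, J 1→1, parity odd→even.
Parity must change: odd → even — satisfied.
ΔS = 0: S: 1 → 1 — satisfied.
ΔL = 0, ±1 (not L=0↔0): L: 0 → 0, ΔL = +0 — violated.
ΔJ = 0, ±1 (not J=0↔0): J: 1 → 1, ΔJ = +0 — satisfied.

the L=0 ↔ L=0 exclusion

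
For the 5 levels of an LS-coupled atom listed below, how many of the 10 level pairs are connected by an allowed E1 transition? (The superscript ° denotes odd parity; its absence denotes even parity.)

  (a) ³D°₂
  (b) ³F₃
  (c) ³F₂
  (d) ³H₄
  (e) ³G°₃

(a)–(b): allowed.
(a)–(c): allowed.
(a)–(d): forbidden (ΔL, ΔJ).
(a)–(e): forbidden (parity, ΔL).
(b)–(c): forbidden (parity).
(b)–(d): forbidden (parity, ΔL).
(b)–(e): allowed.
(c)–(d): forbidden (parity, ΔL, ΔJ).
(c)–(e): allowed.
(d)–(e): allowed.
Allowed pairs: 5 of 10.

5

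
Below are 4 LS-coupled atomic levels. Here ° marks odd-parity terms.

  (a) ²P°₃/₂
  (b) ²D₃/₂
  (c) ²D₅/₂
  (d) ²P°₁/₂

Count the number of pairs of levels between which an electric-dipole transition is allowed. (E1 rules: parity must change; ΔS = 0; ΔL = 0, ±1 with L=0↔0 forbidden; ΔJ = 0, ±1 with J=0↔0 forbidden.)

(a)–(b): allowed.
(a)–(c): allowed.
(a)–(d): forbidden (parity).
(b)–(c): forbidden (parity).
(b)–(d): allowed.
(c)–(d): forbidden (ΔJ).
Allowed pairs: 3 of 6.

3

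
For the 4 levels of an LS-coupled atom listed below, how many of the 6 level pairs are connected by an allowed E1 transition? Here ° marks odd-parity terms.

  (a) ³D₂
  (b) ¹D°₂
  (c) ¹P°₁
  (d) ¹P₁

(a)–(b): forbidden (ΔS).
(a)–(c): forbidden (ΔS).
(a)–(d): forbidden (parity, ΔS).
(b)–(c): forbidden (parity).
(b)–(d): allowed.
(c)–(d): allowed.
Allowed pairs: 2 of 6.

2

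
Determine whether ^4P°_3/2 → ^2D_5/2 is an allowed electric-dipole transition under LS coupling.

forbidden

Parity must change: odd → even — satisfied.
ΔS = 0: S: 3/2 → 1/2 — violated.
ΔL = 0, ±1 (not L=0↔0): L: 1 → 2, ΔL = +1 — satisfied.
ΔJ = 0, ±1 (not J=0↔0): J: 3/2 → 5/2, ΔJ = +1 — satisfied.
Rule(s) violated: ΔS.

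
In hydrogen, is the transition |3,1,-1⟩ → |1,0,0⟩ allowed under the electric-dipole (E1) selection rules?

allowed

Δl = 0 − 1 = -1; the E1 rule Δl = ±1 is ✓.
Δm_l = 0 − (-1) = +1. E1 requires Δm_l = 0, ±1: ✓.
All E1 selection rules are satisfied.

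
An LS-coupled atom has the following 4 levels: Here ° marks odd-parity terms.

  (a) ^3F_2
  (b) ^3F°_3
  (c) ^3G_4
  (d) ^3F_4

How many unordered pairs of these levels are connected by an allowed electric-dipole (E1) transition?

3

(a)–(b): allowed.
(a)–(c): forbidden (parity, ΔJ).
(a)–(d): forbidden (parity, ΔJ).
(b)–(c): allowed.
(b)–(d): allowed.
(c)–(d): forbidden (parity).
Allowed pairs: 3 of 6.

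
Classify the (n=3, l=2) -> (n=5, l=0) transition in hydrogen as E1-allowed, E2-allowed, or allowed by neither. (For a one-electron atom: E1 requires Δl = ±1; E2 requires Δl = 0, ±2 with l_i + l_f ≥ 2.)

E2

Δl = 0 − 2 = -2; l_i + l_f = 2.
E1 (Δl = ±1): not satisfied.
E2 (Δl = 0,±2, l_i+l_f ≥ 2): satisfied.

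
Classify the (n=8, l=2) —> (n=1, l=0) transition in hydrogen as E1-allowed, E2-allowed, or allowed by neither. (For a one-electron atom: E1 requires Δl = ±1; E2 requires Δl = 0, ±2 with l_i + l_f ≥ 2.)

E2

Δl = 0 − 2 = -2; l_i + l_f = 2.
E1 (Δl = ±1): not satisfied.
E2 (Δl = 0,±2, l_i+l_f ≥ 2): satisfied.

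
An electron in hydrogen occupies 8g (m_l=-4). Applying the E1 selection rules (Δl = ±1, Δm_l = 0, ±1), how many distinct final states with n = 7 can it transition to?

E1 requires Δl = ±1, so l_f ∈ {3, 5}; with 0 ≤ l_f ≤ n_f−1 = 6, the allowed l_f values are {3, 5}.
For l_f = 3: m_f ∈ {m_i−1, m_i, m_i+1} ∩ [−3, 3] = {-3} → 1 state.
For l_f = 5: m_f ∈ {m_i−1, m_i, m_i+1} ∩ [−5, 5] = {-5, -4, -3} → 3 states.
Total: 4.

4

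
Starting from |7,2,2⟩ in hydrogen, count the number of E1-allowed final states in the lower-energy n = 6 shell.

4

E1 requires Δl = ±1, so l_f ∈ {1, 3}; with 0 ≤ l_f ≤ n_f−1 = 5, the allowed l_f values are {1, 3}.
For l_f = 1: m_f ∈ {m_i−1, m_i, m_i+1} ∩ [−1, 1] = {1} → 1 state.
For l_f = 3: m_f ∈ {m_i−1, m_i, m_i+1} ∩ [−3, 3] = {1, 2, 3} → 3 states.
Total: 4.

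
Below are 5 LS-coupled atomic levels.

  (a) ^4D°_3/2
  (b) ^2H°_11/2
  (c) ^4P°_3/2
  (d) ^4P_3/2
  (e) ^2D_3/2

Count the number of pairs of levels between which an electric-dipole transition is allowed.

(a)–(b): forbidden (parity, ΔS, ΔL, ΔJ).
(a)–(c): forbidden (parity).
(a)–(d): allowed.
(a)–(e): forbidden (ΔS).
(b)–(c): forbidden (parity, ΔS, ΔL, ΔJ).
(b)–(d): forbidden (ΔS, ΔL, ΔJ).
(b)–(e): forbidden (ΔL, ΔJ).
(c)–(d): allowed.
(c)–(e): forbidden (ΔS).
(d)–(e): forbidden (parity, ΔS).
Allowed pairs: 2 of 10.

2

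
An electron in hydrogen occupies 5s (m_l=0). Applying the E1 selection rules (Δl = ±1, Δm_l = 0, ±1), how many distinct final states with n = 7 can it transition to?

E1 requires Δl = ±1, so l_f ∈ {-1, 1}; with 0 ≤ l_f ≤ n_f−1 = 6, the allowed l_f values are {1}.
For l_f = 1: m_f ∈ {m_i−1, m_i, m_i+1} ∩ [−1, 1] = {-1, 0, 1} → 3 states.
Total: 3.

3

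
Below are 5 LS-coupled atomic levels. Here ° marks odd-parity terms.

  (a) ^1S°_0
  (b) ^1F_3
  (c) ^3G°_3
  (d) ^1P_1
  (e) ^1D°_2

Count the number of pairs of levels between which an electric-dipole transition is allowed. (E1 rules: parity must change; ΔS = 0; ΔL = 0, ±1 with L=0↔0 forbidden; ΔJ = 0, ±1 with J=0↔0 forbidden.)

(a)–(b): forbidden (ΔL, ΔJ).
(a)–(c): forbidden (parity, ΔS, ΔL, ΔJ).
(a)–(d): allowed.
(a)–(e): forbidden (parity, ΔL, ΔJ).
(b)–(c): forbidden (ΔS).
(b)–(d): forbidden (parity, ΔL, ΔJ).
(b)–(e): allowed.
(c)–(d): forbidden (ΔS, ΔL, ΔJ).
(c)–(e): forbidden (parity, ΔS, ΔL).
(d)–(e): allowed.
Allowed pairs: 3 of 10.

3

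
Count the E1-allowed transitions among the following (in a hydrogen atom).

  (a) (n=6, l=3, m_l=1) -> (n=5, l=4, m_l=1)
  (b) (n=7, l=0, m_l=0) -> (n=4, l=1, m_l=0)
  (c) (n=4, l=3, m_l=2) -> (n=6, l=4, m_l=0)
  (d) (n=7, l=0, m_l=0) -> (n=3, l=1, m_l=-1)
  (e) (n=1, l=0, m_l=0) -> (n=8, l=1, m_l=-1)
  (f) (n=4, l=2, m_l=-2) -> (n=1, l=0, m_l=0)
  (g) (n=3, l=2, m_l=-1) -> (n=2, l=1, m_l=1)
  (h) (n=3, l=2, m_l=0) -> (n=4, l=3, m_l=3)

(a) allowed
(b) allowed
(c) forbidden — Δm_l = -2 (E1 requires Δm_l = 0, ±1)
(d) allowed
(e) allowed
(f) forbidden — Δl = -2 (E1 requires Δl = ±1); Δm_l = +2 (E1 requires Δm_l = 0, ±1)
(g) forbidden — Δm_l = +2 (E1 requires Δm_l = 0, ±1)
(h) forbidden — Δm_l = +3 (E1 requires Δm_l = 0, ±1)
Total allowed: 4 of 8.

4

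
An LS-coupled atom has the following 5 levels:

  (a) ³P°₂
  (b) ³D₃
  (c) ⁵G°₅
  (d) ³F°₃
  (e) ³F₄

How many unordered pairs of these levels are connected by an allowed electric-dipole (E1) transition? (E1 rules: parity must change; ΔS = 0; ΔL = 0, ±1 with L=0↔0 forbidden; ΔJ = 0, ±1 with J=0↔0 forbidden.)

(a)–(b): allowed.
(a)–(c): forbidden (parity, ΔS, ΔL, ΔJ).
(a)–(d): forbidden (parity, ΔL).
(a)–(e): forbidden (ΔL, ΔJ).
(b)–(c): forbidden (ΔS, ΔL, ΔJ).
(b)–(d): allowed.
(b)–(e): forbidden (parity).
(c)–(d): forbidden (parity, ΔS, ΔJ).
(c)–(e): forbidden (ΔS).
(d)–(e): allowed.
Allowed pairs: 3 of 10.

3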